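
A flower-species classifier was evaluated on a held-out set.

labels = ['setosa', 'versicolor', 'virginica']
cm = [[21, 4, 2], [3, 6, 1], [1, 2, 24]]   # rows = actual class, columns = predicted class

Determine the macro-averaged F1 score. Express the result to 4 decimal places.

Per-class F1 score (2·TP/(2·TP+FP+FN)):
  setosa: TP=21, FP=3+1=4, FN=4+2=6 → 42/52 = 0.80769
  versicolor: TP=6, FP=4+2=6, FN=3+1=4 → 12/22 = 0.54545
  virginica: TP=24, FP=2+1=3, FN=1+2=3 → 48/54 = 0.88889
Macro-F1 score = mean = (0.80769 + 0.54545 + 0.88889) / 3 = 0.7473

0.7473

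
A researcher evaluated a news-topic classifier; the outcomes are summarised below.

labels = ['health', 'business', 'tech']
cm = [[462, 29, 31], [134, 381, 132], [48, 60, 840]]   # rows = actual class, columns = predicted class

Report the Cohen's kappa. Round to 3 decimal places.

0.682

Observed agreement pₒ = trace/N = 1683/2117 = 0.7950
Expected agreement pₑ = Σ (rowᵢ·colᵢ)/N² = (522·644 + 647·470 + 948·1003)/2117² = 0.3550
κ = (pₒ − pₑ)/(1 − pₑ) = (0.7950 − 0.3550)/(1 − 0.3550) = 0.682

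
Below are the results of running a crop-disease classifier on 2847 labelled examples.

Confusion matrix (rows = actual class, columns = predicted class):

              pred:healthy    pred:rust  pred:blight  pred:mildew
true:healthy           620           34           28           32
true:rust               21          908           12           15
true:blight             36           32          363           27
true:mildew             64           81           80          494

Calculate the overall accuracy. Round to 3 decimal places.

0.838

Accuracy = trace / total = (620+908+363+494=2385) / 2847 = 2385/2847 = 0.838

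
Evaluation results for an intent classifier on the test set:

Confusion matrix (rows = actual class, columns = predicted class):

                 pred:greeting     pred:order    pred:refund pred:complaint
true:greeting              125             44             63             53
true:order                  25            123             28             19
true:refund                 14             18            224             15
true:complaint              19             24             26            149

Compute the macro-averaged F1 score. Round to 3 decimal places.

0.633

Per-class F1 score (2·TP/(2·TP+FP+FN)):
  greeting: TP=125, FP=25+14+19=58, FN=44+63+53=160 → 250/468 = 0.5342
  order: TP=123, FP=44+18+24=86, FN=25+28+19=72 → 246/404 = 0.6089
  refund: TP=224, FP=63+28+26=117, FN=14+18+15=47 → 448/612 = 0.7320
  complaint: TP=149, FP=53+19+15=87, FN=19+24+26=69 → 298/454 = 0.6564
Macro-F1 score = mean = (0.5342 + 0.6089 + 0.7320 + 0.6564) / 4 = 0.633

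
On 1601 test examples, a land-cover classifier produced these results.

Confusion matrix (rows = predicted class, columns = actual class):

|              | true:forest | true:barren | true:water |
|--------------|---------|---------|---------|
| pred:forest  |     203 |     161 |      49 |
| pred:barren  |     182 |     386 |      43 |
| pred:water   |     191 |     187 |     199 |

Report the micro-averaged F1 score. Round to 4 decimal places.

0.4922

Micro-averaging pools counts across classes: ΣTP=788, ΣFP=813, ΣFN=813.
Micro-F1 score = 2·TP/(2·TP+FP+FN) on pooled counts = 0.4922 (equals overall accuracy in single-label multiclass).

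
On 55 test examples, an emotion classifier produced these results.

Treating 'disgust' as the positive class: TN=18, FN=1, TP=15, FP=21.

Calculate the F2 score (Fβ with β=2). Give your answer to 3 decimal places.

0.750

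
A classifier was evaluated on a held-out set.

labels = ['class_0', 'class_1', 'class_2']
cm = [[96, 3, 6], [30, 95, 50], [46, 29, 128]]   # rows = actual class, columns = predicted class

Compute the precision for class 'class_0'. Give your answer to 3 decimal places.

0.558

Treat 'class_0' as positive and all other classes as negative.
precision = TP/(TP+FP).
class_0: TP=96, FP=30+46=76 → 96/172 = 0.5581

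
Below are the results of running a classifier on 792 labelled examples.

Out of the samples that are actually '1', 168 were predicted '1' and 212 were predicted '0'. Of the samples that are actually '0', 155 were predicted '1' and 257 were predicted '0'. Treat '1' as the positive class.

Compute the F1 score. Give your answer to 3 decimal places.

Precision = TP/(TP+FP) = 168/323 = 0.5201
Recall = TP/(TP+FN) = 168/380 = 0.4421
F1 = 2·TP/(2·TP+FP+FN) = 336/703 = 0.478

0.478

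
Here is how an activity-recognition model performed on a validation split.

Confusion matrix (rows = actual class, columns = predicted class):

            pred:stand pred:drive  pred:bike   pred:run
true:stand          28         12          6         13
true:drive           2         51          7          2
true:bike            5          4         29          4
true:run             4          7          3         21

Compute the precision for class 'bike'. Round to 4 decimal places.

One-vs-rest for 'bike': TP = diagonal; FP = other classes predicted 'bike'; FN = 'bike' predicted as other.
precision = TP/(TP+FP).
bike: TP=29, FP=6+7+3=16 → 29/45 = 0.64444

0.6444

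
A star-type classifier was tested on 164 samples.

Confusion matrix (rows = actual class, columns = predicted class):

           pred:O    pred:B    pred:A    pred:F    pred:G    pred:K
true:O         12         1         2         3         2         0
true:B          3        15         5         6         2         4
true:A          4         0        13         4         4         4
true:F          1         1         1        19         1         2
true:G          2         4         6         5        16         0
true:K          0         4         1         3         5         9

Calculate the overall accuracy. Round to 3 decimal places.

0.512

Accuracy = trace / total = (12+15+13+19+16+9=84) / 164 = 84/164 = 0.512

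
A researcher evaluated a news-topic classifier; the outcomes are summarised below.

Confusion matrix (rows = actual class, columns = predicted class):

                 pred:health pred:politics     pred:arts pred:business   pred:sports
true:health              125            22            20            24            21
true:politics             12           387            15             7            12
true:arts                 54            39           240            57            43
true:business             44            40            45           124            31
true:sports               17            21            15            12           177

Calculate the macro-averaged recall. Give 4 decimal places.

Per-class recall (TP/(TP+FN)):
  health: TP=125, FN=22+20+24+21=87 → 125/212 = 0.58962
  politics: TP=387, FN=12+15+7+12=46 → 387/433 = 0.89376
  arts: TP=240, FN=54+39+57+43=193 → 240/433 = 0.55427
  business: TP=124, FN=44+40+45+31=160 → 124/284 = 0.43662
  sports: TP=177, FN=17+21+15+12=65 → 177/242 = 0.73140
Macro-recall = mean = (0.58962 + 0.89376 + 0.55427 + 0.43662 + 0.73140) / 5 = 0.6411

0.6411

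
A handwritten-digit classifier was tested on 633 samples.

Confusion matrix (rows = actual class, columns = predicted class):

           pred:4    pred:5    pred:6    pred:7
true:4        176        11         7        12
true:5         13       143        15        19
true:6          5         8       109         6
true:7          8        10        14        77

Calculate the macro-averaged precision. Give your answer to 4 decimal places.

0.7825

Per-class precision (TP/(TP+FP)):
  4: TP=176, FP=13+5+8=26 → 176/202 = 0.87129
  5: TP=143, FP=11+8+10=29 → 143/172 = 0.83140
  6: TP=109, FP=7+15+14=36 → 109/145 = 0.75172
  7: TP=77, FP=12+19+6=37 → 77/114 = 0.67544
Macro-precision = mean = (0.87129 + 0.83140 + 0.75172 + 0.67544) / 4 = 0.7825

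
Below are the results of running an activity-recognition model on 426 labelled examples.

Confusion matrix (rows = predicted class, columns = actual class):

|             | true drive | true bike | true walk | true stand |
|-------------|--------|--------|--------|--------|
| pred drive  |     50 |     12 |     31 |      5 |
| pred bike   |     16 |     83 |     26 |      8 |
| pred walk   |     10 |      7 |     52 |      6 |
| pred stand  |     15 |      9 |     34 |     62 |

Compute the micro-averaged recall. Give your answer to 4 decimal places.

0.5798

Micro-averaging pools counts across classes: ΣTP=247, ΣFP=179, ΣFN=179.
Micro-recall = TP/(TP+FN) on pooled counts = 0.5798 (equals overall accuracy in single-label multiclass).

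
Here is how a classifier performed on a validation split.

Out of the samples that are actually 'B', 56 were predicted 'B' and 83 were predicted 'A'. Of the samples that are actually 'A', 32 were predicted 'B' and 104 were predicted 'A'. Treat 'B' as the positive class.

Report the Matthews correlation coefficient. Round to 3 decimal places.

0.180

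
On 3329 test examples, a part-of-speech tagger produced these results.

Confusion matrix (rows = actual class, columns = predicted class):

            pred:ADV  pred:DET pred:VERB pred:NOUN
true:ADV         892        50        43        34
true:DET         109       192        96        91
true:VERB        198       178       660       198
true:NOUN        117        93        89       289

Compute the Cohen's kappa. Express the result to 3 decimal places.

0.463

Observed agreement pₒ = trace/N = 2033/3329 = 0.6107
Expected agreement pₑ = Σ (rowᵢ·colᵢ)/N² = (1019·1316 + 488·513 + 1234·888 + 588·612)/3329² = 0.2749
κ = (pₒ − pₑ)/(1 − pₑ) = (0.6107 − 0.2749)/(1 − 0.2749) = 0.463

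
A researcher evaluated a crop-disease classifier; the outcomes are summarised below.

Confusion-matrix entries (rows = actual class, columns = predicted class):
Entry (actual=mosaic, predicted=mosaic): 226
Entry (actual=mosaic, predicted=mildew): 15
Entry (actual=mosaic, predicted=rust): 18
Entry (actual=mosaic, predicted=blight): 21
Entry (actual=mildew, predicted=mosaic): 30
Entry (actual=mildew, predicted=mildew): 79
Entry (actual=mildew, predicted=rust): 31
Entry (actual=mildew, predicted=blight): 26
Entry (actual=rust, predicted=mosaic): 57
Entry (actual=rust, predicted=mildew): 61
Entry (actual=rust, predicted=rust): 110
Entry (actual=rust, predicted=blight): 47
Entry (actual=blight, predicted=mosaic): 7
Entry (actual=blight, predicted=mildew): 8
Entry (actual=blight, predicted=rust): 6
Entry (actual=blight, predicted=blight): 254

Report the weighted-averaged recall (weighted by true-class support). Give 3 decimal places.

Per-class recall (TP/(TP+FN)):
  mosaic: TP=226, FN=15+18+21=54 → 226/280 = 0.8071
  mildew: TP=79, FN=30+31+26=87 → 79/166 = 0.4759
  rust: TP=110, FN=57+61+47=165 → 110/275 = 0.4000
  blight: TP=254, FN=7+8+6=21 → 254/275 = 0.9236
Weighted-recall = Σ (supportᵢ/N)·recallᵢ with N=996: (280/996)·0.8071 + (166/996)·0.4759 + (275/996)·0.4000 + (275/996)·0.9236 = 0.672

0.672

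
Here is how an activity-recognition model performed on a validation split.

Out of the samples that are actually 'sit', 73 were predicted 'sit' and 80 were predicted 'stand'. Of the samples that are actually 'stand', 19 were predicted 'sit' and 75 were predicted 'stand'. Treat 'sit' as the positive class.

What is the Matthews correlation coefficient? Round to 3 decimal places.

0.276

MCC = (TP·TN − FP·FN) / √((TP+FP)(TP+FN)(TN+FP)(TN+FN))
Numerator = 73·75 − 19·80 = 3955
Denominator = √(92·153·94·155) = √205087320 = 14320.8701
MCC = 3955 / 14320.8701 = 0.276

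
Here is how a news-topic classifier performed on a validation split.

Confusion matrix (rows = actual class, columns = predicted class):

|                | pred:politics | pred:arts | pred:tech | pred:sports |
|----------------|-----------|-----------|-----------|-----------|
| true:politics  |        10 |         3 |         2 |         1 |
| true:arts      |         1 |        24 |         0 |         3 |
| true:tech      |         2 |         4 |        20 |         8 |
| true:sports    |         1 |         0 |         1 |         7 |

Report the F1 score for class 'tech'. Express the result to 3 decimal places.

0.702

One-vs-rest for 'tech': TP = diagonal; FP = other classes predicted 'tech'; FN = 'tech' predicted as other.
F1 score = 2·TP/(2·TP+FP+FN).
tech: TP=20, FP=2+0+1=3, FN=2+4+8=14 → 40/57 = 0.7018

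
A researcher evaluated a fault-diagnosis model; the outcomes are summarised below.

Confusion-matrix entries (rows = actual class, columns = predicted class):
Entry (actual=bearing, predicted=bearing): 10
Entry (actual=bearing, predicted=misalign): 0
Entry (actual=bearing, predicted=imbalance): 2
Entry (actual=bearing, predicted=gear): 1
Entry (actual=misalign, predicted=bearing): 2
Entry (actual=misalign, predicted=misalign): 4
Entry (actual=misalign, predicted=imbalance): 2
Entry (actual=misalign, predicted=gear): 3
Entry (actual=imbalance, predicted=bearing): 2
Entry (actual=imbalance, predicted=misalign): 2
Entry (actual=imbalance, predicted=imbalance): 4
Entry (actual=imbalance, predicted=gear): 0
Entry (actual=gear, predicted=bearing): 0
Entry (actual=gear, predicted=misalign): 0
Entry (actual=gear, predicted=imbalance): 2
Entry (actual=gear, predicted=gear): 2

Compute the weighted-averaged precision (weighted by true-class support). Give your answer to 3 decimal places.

0.588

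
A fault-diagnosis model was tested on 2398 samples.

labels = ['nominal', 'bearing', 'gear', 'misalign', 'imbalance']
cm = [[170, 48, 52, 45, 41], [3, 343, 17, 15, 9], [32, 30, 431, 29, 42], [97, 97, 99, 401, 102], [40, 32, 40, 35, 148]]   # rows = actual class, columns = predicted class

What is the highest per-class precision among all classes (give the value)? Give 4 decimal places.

0.7638

Per-class precision (TP/(TP+FP)):
  nominal: TP=170, FP=3+32+97+40=172 → 170/342 = 0.49708
  bearing: TP=343, FP=48+30+97+32=207 → 343/550 = 0.62364
  gear: TP=431, FP=52+17+99+40=208 → 431/639 = 0.67449
  misalign: TP=401, FP=45+15+29+35=124 → 401/525 = 0.76381
  imbalance: TP=148, FP=41+9+42+102=194 → 148/342 = 0.43275
Highest is class 'misalign' with precision = 0.7638.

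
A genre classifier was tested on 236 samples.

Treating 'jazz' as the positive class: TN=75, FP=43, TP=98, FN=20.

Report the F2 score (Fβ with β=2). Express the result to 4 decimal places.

0.7993

Fβ = (1+β²)·TP / ((1+β²)·TP + β²·FN + FP), with β²=4
= 5·98 / (5·98 + 4·20 + 43) = 0.7993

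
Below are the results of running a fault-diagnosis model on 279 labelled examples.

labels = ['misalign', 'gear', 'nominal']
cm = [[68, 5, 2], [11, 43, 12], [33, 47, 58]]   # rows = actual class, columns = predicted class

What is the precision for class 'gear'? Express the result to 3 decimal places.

precision = TP/(TP+FP).
gear: TP=43, FP=5+47=52 → 43/95 = 0.4526

0.453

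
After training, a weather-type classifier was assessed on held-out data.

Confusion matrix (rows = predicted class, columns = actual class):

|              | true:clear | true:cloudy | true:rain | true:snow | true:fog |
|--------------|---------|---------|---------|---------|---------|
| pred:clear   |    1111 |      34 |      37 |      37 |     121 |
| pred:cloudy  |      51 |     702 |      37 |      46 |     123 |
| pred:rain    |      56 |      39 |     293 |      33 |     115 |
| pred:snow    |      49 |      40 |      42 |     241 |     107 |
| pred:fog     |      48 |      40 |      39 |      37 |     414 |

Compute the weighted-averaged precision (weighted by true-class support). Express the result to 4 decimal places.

Per-class precision (TP/(TP+FP)):
  clear: TP=1111, FP=34+37+37+121=229 → 1111/1340 = 0.82910
  cloudy: TP=702, FP=51+37+46+123=257 → 702/959 = 0.73201
  rain: TP=293, FP=56+39+33+115=243 → 293/536 = 0.54664
  snow: TP=241, FP=49+40+42+107=238 → 241/479 = 0.50313
  fog: TP=414, FP=48+40+39+37=164 → 414/578 = 0.71626
Weighted-precision = Σ (supportᵢ/N)·precisionᵢ with N=3892: (1315/3892)·0.82910 + (855/3892)·0.73201 + (448/3892)·0.54664 + (394/3892)·0.50313 + (880/3892)·0.71626 = 0.7167

0.7167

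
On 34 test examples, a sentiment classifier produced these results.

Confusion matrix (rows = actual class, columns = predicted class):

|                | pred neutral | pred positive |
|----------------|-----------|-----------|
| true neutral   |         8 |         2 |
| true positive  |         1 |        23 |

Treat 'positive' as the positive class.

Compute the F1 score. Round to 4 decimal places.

Precision = TP/(TP+FP) = 23/25 = 0.9200
Recall = TP/(TP+FN) = 23/24 = 0.9583
F1 = 2·TP/(2·TP+FP+FN) = 46/49 = 0.9388

0.9388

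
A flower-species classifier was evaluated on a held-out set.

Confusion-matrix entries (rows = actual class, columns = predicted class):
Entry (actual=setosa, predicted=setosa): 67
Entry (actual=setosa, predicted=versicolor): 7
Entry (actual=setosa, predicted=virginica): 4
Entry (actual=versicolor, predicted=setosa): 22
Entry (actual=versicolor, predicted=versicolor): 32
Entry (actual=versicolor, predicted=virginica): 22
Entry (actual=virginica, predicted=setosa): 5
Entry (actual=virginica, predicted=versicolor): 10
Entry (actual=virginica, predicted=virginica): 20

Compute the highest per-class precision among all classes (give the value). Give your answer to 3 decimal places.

0.713

Per-class precision (TP/(TP+FP)):
  setosa: TP=67, FP=22+5=27 → 67/94 = 0.7128
  versicolor: TP=32, FP=7+10=17 → 32/49 = 0.6531
  virginica: TP=20, FP=4+22=26 → 20/46 = 0.4348
Highest is class 'setosa' with precision = 0.713.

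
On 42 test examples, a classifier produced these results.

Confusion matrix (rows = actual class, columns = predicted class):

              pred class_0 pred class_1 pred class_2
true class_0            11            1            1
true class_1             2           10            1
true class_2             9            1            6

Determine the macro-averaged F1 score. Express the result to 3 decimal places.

Per-class F1 score (2·TP/(2·TP+FP+FN)):
  class_0: TP=11, FP=2+9=11, FN=1+1=2 → 22/35 = 0.6286
  class_1: TP=10, FP=1+1=2, FN=2+1=3 → 20/25 = 0.8000
  class_2: TP=6, FP=1+1=2, FN=9+1=10 → 12/24 = 0.5000
Macro-F1 score = mean = (0.6286 + 0.8000 + 0.5000) / 3 = 0.643

0.643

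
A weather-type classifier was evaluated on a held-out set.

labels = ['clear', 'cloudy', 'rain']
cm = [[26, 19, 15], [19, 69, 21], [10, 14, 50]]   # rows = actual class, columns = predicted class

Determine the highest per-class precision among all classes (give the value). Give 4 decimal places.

Per-class precision (TP/(TP+FP)):
  clear: TP=26, FP=19+10=29 → 26/55 = 0.47273
  cloudy: TP=69, FP=19+14=33 → 69/102 = 0.67647
  rain: TP=50, FP=15+21=36 → 50/86 = 0.58140
Highest is class 'cloudy' with precision = 0.6765.

0.6765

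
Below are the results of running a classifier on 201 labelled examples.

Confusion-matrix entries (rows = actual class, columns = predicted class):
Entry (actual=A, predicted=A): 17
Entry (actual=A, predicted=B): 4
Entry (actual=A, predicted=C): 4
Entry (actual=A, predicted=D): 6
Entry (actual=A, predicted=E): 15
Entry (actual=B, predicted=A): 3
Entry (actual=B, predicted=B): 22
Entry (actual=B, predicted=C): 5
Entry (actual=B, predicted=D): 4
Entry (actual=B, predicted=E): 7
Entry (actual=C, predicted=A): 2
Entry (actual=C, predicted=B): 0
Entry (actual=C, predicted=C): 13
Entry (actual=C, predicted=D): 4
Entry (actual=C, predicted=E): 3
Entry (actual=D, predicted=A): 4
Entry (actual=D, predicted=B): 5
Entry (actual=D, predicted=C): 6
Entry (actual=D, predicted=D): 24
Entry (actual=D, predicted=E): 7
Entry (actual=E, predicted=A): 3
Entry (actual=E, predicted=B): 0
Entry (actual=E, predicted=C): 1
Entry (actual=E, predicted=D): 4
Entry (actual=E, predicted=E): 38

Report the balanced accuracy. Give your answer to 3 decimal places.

Balanced accuracy = mean of per-class recall.
  A: recall = 17/46 = 0.3696
  B: recall = 22/41 = 0.5366
  C: recall = 13/22 = 0.5909
  D: recall = 24/46 = 0.5217
  E: recall = 38/46 = 0.8261
Mean = (0.3696 + 0.5366 + 0.5909 + 0.5217 + 0.8261) / 5 = 0.569

0.569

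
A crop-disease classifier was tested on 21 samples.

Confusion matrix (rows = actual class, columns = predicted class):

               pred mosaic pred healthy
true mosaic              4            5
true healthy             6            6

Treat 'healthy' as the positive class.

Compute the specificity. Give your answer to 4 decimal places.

0.4444

Specificity = TN/(TN+FP) = 4/(4+5) = 0.4444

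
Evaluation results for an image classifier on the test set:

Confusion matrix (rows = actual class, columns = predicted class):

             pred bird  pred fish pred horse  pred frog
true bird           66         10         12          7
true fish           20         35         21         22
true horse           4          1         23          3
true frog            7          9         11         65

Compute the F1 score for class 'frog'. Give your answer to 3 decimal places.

0.688

Treat 'frog' as positive and all other classes as negative.
F1 score = 2·TP/(2·TP+FP+FN).
frog: TP=65, FP=7+22+3=32, FN=7+9+11=27 → 130/189 = 0.6878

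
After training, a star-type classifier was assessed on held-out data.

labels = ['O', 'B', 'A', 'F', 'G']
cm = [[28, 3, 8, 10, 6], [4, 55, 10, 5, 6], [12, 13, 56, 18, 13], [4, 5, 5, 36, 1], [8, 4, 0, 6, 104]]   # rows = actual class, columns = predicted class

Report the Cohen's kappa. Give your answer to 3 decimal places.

0.572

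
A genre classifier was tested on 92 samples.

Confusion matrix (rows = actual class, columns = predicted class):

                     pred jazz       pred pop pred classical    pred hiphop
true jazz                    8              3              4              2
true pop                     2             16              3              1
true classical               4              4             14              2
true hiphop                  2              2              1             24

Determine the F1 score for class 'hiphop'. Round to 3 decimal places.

0.828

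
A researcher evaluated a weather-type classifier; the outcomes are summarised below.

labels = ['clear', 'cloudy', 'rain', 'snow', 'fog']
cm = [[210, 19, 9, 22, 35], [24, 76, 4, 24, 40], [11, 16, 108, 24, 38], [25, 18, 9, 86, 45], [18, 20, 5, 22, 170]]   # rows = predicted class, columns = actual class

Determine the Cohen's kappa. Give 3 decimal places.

0.496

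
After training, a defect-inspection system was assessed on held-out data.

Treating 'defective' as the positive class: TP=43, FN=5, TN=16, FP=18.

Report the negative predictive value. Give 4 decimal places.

0.7619

NPV = TN/(TN+FN) = 16/(16+5) = 0.7619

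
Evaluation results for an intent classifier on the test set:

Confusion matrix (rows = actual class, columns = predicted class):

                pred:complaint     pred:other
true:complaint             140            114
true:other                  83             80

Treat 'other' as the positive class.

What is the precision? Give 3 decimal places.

Precision = TP/(TP+FP) = 80/(80+114) = 80/194 = 0.412

0.412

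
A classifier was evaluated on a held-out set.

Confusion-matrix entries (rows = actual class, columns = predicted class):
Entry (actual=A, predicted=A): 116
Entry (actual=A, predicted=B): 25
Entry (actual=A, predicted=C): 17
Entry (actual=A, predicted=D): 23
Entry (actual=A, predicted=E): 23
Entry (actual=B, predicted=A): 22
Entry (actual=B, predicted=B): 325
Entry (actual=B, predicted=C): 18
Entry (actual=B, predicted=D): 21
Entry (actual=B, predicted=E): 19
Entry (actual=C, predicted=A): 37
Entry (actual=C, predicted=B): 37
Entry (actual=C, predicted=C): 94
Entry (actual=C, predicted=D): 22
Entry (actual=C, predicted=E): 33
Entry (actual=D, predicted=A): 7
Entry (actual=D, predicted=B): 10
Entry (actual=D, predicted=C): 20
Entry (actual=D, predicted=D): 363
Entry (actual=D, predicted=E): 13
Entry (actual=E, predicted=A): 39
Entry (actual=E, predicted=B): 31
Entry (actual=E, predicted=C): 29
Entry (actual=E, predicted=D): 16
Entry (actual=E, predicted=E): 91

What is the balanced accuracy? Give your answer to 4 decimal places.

0.6227

Balanced accuracy = mean of per-class recall.
  A: recall = 116/204 = 0.56863
  B: recall = 325/405 = 0.80247
  C: recall = 94/223 = 0.42152
  D: recall = 363/413 = 0.87893
  E: recall = 91/206 = 0.44175
Mean = (0.56863 + 0.80247 + 0.42152 + 0.87893 + 0.44175) / 5 = 0.6227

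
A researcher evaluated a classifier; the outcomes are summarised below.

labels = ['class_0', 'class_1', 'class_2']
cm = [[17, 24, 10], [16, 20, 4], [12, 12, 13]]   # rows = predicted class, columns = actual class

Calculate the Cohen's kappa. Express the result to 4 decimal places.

0.0798

Observed agreement pₒ = trace/N = 50/128 = 0.39063
Expected agreement pₑ = Σ (rowᵢ·colᵢ)/N² = (45·51 + 56·40 + 27·37)/128² = 0.33777
κ = (pₒ − pₑ)/(1 − pₑ) = (0.39063 − 0.33777)/(1 − 0.33777) = 0.0798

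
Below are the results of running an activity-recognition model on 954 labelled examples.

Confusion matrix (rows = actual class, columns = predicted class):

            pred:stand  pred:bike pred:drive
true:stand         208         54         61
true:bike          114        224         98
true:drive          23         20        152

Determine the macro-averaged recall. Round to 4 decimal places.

0.6457

Per-class recall (TP/(TP+FN)):
  stand: TP=208, FN=54+61=115 → 208/323 = 0.64396
  bike: TP=224, FN=114+98=212 → 224/436 = 0.51376
  drive: TP=152, FN=23+20=43 → 152/195 = 0.77949
Macro-recall = mean = (0.64396 + 0.51376 + 0.77949) / 3 = 0.6457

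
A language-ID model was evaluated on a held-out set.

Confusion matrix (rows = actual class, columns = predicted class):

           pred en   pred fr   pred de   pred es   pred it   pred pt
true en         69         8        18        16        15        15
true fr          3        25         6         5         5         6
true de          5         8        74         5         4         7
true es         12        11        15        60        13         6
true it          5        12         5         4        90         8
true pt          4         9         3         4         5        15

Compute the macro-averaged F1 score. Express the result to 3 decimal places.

0.538

Per-class F1 score (2·TP/(2·TP+FP+FN)):
  en: TP=69, FP=3+5+12+5+4=29, FN=8+18+16+15+15=72 → 138/239 = 0.5774
  fr: TP=25, FP=8+8+11+12+9=48, FN=3+6+5+5+6=25 → 50/123 = 0.4065
  de: TP=74, FP=18+6+15+5+3=47, FN=5+8+5+4+7=29 → 148/224 = 0.6607
  es: TP=60, FP=16+5+5+4+4=34, FN=12+11+15+13+6=57 → 120/211 = 0.5687
  it: TP=90, FP=15+5+4+13+5=42, FN=5+12+5+4+8=34 → 180/256 = 0.7031
  pt: TP=15, FP=15+6+7+6+8=42, FN=4+9+3+4+5=25 → 30/97 = 0.3093
Macro-F1 score = mean = (0.5774 + 0.4065 + 0.6607 + 0.5687 + 0.7031 + 0.3093) / 6 = 0.538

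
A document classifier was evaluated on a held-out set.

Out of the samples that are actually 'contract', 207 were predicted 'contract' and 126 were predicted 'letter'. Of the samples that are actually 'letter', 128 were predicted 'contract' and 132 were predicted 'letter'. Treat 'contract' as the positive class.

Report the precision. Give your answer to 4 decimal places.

0.6179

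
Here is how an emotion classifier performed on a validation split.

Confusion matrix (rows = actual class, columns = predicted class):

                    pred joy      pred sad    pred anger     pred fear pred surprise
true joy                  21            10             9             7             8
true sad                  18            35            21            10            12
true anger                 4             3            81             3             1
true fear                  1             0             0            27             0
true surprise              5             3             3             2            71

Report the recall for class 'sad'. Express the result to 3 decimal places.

recall = TP/(TP+FN).
sad: TP=35, FN=18+21+10+12=61 → 35/96 = 0.3646

0.365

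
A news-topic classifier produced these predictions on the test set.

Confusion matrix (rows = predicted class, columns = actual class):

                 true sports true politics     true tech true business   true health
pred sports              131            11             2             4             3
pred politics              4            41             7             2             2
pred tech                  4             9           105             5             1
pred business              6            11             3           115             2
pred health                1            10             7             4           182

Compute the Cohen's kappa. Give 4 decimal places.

0.8134

Observed agreement pₒ = trace/N = 574/672 = 0.85417
Expected agreement pₑ = Σ (rowᵢ·colᵢ)/N² = (146·151 + 82·56 + 124·124 + 130·137 + 190·204)/672² = 0.21831
κ = (pₒ − pₑ)/(1 − pₑ) = (0.85417 − 0.21831)/(1 − 0.21831) = 0.8134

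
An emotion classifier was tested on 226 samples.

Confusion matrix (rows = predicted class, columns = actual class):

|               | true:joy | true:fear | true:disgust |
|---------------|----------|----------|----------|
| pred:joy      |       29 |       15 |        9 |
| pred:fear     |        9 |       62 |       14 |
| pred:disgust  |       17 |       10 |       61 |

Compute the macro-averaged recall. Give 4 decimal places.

0.6554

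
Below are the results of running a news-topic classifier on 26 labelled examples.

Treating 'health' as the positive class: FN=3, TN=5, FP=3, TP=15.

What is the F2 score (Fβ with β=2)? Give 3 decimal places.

Fβ = (1+β²)·TP / ((1+β²)·TP + β²·FN + FP), with β²=4
= 5·15 / (5·15 + 4·3 + 3) = 0.833

0.833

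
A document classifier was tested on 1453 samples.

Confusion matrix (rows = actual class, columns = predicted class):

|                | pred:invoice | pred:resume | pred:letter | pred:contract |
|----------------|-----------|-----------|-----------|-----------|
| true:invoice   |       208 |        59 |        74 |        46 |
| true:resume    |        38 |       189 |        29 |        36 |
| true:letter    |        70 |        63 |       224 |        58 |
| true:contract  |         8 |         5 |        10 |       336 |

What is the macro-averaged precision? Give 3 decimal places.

Per-class precision (TP/(TP+FP)):
  invoice: TP=208, FP=38+70+8=116 → 208/324 = 0.6420
  resume: TP=189, FP=59+63+5=127 → 189/316 = 0.5981
  letter: TP=224, FP=74+29+10=113 → 224/337 = 0.6647
  contract: TP=336, FP=46+36+58=140 → 336/476 = 0.7059
Macro-precision = mean = (0.6420 + 0.5981 + 0.6647 + 0.7059) / 4 = 0.653

0.653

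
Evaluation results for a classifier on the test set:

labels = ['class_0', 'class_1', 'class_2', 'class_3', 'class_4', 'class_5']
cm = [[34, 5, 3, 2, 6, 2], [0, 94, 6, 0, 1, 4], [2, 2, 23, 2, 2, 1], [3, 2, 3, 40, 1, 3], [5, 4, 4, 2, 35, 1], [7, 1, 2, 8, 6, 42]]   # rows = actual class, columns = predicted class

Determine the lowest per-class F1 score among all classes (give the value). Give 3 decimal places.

Per-class F1 score (2·TP/(2·TP+FP+FN)):
  class_0: TP=34, FP=0+2+3+5+7=17, FN=5+3+2+6+2=18 → 68/103 = 0.6602
  class_1: TP=94, FP=5+2+2+4+1=14, FN=0+6+0+1+4=11 → 188/213 = 0.8826
  class_2: TP=23, FP=3+6+3+4+2=18, FN=2+2+2+2+1=9 → 46/73 = 0.6301
  class_3: TP=40, FP=2+0+2+2+8=14, FN=3+2+3+1+3=12 → 80/106 = 0.7547
  class_4: TP=35, FP=6+1+2+1+6=16, FN=5+4+4+2+1=16 → 70/102 = 0.6863
  class_5: TP=42, FP=2+4+1+3+1=11, FN=7+1+2+8+6=24 → 84/119 = 0.7059
Lowest is class 'class_2' with F1 score = 0.630.

0.630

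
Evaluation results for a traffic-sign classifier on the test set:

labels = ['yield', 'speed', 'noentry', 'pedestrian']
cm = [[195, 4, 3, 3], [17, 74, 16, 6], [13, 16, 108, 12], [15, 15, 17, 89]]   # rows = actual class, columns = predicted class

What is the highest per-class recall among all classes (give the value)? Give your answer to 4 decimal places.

0.9512

Per-class recall (TP/(TP+FN)):
  yield: TP=195, FN=4+3+3=10 → 195/205 = 0.95122
  speed: TP=74, FN=17+16+6=39 → 74/113 = 0.65487
  noentry: TP=108, FN=13+16+12=41 → 108/149 = 0.72483
  pedestrian: TP=89, FN=15+15+17=47 → 89/136 = 0.65441
Highest is class 'yield' with recall = 0.9512.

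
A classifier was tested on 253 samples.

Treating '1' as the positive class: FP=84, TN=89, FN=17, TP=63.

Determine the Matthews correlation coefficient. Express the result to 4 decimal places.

0.2846

MCC = (TP·TN − FP·FN) / √((TP+FP)(TP+FN)(TN+FP)(TN+FN))
Numerator = 63·89 − 84·17 = 4179
Denominator = √(147·80·173·106) = √215654880 = 14685.1925
MCC = 4179 / 14685.1925 = 0.2846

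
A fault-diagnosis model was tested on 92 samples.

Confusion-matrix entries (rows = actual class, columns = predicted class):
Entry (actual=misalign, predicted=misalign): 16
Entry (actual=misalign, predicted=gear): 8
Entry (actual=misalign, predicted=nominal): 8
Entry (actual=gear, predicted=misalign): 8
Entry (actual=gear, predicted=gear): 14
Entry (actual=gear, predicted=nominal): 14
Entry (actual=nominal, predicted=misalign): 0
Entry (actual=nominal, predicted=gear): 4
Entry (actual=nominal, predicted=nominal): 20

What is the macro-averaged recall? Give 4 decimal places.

0.5741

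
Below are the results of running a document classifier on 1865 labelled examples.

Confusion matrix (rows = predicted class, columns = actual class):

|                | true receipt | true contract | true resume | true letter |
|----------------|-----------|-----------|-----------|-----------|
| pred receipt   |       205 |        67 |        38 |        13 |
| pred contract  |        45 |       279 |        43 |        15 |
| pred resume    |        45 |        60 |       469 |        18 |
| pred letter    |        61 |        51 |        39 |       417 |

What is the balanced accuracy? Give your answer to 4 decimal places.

Balanced accuracy = mean of per-class recall.
  receipt: recall = 205/356 = 0.57584
  contract: recall = 279/457 = 0.61050
  resume: recall = 469/589 = 0.79626
  letter: recall = 417/463 = 0.90065
Mean = (0.57584 + 0.61050 + 0.79626 + 0.90065) / 4 = 0.7208

0.7208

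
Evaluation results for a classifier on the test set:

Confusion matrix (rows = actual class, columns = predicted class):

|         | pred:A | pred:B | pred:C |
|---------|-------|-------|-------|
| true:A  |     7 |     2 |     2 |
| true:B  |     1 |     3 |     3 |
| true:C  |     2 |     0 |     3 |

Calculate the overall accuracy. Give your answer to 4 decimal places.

Accuracy = trace / total = (7+3+3=13) / 23 = 13/23 = 0.5652

0.5652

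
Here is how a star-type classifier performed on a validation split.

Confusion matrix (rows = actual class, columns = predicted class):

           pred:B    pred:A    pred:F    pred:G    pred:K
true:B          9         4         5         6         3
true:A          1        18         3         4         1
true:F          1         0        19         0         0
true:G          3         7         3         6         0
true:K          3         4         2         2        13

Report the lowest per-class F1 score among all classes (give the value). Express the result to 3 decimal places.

Per-class F1 score (2·TP/(2·TP+FP+FN)):
  B: TP=9, FP=1+1+3+3=8, FN=4+5+6+3=18 → 18/44 = 0.4091
  A: TP=18, FP=4+0+7+4=15, FN=1+3+4+1=9 → 36/60 = 0.6000
  F: TP=19, FP=5+3+3+2=13, FN=1+0+0+0=1 → 38/52 = 0.7308
  G: TP=6, FP=6+4+0+2=12, FN=3+7+3+0=13 → 12/37 = 0.3243
  K: TP=13, FP=3+1+0+0=4, FN=3+4+2+2=11 → 26/41 = 0.6341
Lowest is class 'G' with F1 score = 0.324.

0.324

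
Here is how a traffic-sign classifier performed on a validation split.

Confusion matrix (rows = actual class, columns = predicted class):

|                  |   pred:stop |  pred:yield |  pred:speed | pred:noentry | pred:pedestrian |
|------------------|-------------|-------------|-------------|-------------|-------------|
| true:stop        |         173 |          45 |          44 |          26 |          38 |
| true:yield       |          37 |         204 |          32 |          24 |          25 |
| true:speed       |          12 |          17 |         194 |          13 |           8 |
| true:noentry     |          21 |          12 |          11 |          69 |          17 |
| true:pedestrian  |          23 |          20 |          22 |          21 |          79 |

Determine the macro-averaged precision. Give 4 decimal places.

0.5798

Per-class precision (TP/(TP+FP)):
  stop: TP=173, FP=37+12+21+23=93 → 173/266 = 0.65038
  yield: TP=204, FP=45+17+12+20=94 → 204/298 = 0.68456
  speed: TP=194, FP=44+32+11+22=109 → 194/303 = 0.64026
  noentry: TP=69, FP=26+24+13+21=84 → 69/153 = 0.45098
  pedestrian: TP=79, FP=38+25+8+17=88 → 79/167 = 0.47305
Macro-precision = mean = (0.65038 + 0.68456 + 0.64026 + 0.45098 + 0.47305) / 5 = 0.5798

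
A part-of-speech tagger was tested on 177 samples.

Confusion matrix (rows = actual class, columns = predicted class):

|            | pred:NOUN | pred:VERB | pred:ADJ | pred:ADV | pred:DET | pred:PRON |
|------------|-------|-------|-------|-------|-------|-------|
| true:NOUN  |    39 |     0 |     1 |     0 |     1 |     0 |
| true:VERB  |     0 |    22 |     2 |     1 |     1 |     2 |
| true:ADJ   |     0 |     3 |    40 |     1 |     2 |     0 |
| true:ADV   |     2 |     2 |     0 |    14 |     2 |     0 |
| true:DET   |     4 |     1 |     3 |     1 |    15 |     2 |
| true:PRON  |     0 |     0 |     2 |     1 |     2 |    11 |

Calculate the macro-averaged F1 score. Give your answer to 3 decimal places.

0.767

Per-class F1 score (2·TP/(2·TP+FP+FN)):
  NOUN: TP=39, FP=0+0+2+4+0=6, FN=0+1+0+1+0=2 → 78/86 = 0.9070
  VERB: TP=22, FP=0+3+2+1+0=6, FN=0+2+1+1+2=6 → 44/56 = 0.7857
  ADJ: TP=40, FP=1+2+0+3+2=8, FN=0+3+1+2+0=6 → 80/94 = 0.8511
  ADV: TP=14, FP=0+1+1+1+1=4, FN=2+2+0+2+0=6 → 28/38 = 0.7368
  DET: TP=15, FP=1+1+2+2+2=8, FN=4+1+3+1+2=11 → 30/49 = 0.6122
  PRON: TP=11, FP=0+2+0+0+2=4, FN=0+0+2+1+2=5 → 22/31 = 0.7097
Macro-F1 score = mean = (0.9070 + 0.7857 + 0.8511 + 0.7368 + 0.6122 + 0.7097) / 6 = 0.767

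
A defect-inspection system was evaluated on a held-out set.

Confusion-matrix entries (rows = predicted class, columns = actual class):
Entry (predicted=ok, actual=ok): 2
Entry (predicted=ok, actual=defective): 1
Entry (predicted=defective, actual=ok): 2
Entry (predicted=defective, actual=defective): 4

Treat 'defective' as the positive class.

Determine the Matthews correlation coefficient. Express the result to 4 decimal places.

0.3162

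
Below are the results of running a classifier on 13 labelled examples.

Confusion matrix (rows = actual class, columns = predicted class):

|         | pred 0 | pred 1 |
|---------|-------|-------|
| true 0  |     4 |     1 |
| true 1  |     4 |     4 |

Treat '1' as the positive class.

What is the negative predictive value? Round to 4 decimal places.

0.5000

NPV = TN/(TN+FN) = 4/(4+4) = 0.5000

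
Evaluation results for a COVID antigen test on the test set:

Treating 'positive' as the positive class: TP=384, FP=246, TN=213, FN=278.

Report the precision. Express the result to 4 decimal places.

0.6095

Precision = TP/(TP+FP) = 384/(384+246) = 384/630 = 0.6095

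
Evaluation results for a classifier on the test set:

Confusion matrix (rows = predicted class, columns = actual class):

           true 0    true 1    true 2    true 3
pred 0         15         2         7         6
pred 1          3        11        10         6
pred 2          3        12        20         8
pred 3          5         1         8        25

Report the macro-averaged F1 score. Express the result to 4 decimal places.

0.4946

Per-class F1 score (2·TP/(2·TP+FP+FN)):
  0: TP=15, FP=2+7+6=15, FN=3+3+5=11 → 30/56 = 0.53571
  1: TP=11, FP=3+10+6=19, FN=2+12+1=15 → 22/56 = 0.39286
  2: TP=20, FP=3+12+8=23, FN=7+10+8=25 → 40/88 = 0.45455
  3: TP=25, FP=5+1+8=14, FN=6+6+8=20 → 50/84 = 0.59524
Macro-F1 score = mean = (0.53571 + 0.39286 + 0.45455 + 0.59524) / 4 = 0.4946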